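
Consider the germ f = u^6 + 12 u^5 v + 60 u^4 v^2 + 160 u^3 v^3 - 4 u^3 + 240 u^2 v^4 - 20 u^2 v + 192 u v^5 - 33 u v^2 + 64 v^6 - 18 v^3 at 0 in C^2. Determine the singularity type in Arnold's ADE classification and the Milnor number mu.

Type D_{7}, Milnor number mu = 7.

The Hessian of f at 0 has rank 0. Corank 2; j^3 = -(u + 2*v)*(2*u + 3*v)^2 has shape L^2 M (L != M), so D-series; mu = 7 gives D_7.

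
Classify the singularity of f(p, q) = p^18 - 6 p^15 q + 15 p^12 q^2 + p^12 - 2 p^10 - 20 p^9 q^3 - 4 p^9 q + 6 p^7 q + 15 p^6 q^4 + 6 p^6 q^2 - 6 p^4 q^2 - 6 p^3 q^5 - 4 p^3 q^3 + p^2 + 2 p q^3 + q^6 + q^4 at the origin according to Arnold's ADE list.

A_3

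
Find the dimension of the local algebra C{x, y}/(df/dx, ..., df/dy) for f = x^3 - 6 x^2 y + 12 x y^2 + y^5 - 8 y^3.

8

The Hessian of f at 0 has rank 0. Corank 2; j^3 = (x - 2*y)^3 is a perfect cube, so E-series; the 5-jet and mu = 8 give E_8.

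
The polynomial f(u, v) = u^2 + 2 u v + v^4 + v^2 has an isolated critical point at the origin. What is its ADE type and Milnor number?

Type A3, Milnor number mu = 3.

The Hessian of f at 0 has rank 1. Corank 1: A-series; mu = 3 gives A_3.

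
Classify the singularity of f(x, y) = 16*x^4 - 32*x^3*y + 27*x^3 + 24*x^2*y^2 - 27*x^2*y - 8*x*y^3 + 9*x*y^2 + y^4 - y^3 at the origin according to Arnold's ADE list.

The Hessian of f at 0 has rank 0. Corank 2; j^3 = (3*x - y)^3 is a perfect cube, so E-series; the 4-jet and mu = 6 give E_6.

E_6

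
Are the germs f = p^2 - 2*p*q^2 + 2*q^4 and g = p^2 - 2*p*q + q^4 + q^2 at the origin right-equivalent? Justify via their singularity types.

Yes.

The Hessian of f at 0 is [[2, 0], [0, 0]] with rank 1, so corank 1. A Groebner basis of the Jacobian ideal J(f) in C{p,q} is {p^2, p*q, -p + q^2}; counting standard monomials gives mu = 3. Corank 1: A-series; mu = 3 gives A_3. The Hessian of g at 0 is [[2, -2], [-2, 2]] with rank 1, so corank 1. A Groebner basis of the Jacobian ideal J(g) in C{p,q} is {q^3, p - q}; counting standard monomials gives mu = 3. Corank 1: A-series; mu = 3 gives A_3. Both have type A_3, hence right-equivalent.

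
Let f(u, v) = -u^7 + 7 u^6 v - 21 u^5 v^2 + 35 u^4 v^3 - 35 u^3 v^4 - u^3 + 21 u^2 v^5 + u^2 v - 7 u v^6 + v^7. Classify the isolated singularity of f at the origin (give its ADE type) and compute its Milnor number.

The Hessian of f at 0 is [[0, 0], [0, 0]] with rank 0, so corank 2. A Groebner basis of the Jacobian ideal J(f) in C{u,v} is {u*v/7 + v^6, u*v^2, u^2 - u*v}; counting standard monomials gives mu = 8. Corank 2; j^3 = -u^2*(u - v) has shape L^2 M (L != M), so D-series; mu = 8 gives D_8.

Type D8, Milnor number mu = 8.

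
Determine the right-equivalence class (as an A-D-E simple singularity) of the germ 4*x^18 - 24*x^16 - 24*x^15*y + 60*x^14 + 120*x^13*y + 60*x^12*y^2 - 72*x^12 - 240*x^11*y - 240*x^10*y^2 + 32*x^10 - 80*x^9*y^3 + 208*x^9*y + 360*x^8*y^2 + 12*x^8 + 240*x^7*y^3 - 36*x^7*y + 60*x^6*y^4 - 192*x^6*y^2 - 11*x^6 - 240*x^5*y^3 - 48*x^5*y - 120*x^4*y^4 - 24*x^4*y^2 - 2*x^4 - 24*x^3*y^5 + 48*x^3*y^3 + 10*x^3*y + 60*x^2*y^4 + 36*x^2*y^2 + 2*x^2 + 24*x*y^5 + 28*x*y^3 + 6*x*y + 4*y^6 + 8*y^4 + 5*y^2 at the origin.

A_{1}

The Hessian of f at 0 is [[4, 6], [6, 10]] with rank 2, so corank 0. A Groebner basis of the Jacobian ideal J(f) in C{x,y} is {x, y}; counting standard monomials gives mu = 1. Corank 0: nondegenerate Morse point, so A_1.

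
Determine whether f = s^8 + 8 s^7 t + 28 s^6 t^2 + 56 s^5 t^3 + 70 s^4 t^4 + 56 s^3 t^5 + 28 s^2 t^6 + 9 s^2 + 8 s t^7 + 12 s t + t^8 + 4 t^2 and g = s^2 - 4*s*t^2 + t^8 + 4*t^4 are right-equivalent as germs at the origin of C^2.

The Hessian of f at 0 has rank 1. Corank 1: A-series; mu = 7 gives A_7. The Hessian of g at 0 has rank 1. Corank 1: A-series; mu = 7 gives A_7. Both have type A_7, hence right-equivalent.

Yes.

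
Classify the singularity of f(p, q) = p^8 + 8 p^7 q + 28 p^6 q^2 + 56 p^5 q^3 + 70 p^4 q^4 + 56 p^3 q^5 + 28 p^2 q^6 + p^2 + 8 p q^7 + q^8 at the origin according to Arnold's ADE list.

The Hessian of f at 0 is [[2, 0], [0, 0]] with rank 1, so corank 1. A Groebner basis of the Jacobian ideal J(f) in C{p,q} is {q^7, p}; counting standard monomials gives mu = 7. Corank 1: A-series; mu = 7 gives A_7.

A_7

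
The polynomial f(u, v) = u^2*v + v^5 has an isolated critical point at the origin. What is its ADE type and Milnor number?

Type D_{6}, Milnor number mu = 6.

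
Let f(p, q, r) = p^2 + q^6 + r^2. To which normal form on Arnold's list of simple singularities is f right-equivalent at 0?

A_{5}

The Hessian of f at 0 has rank 2. Corank 1: A-series; mu = 5 gives A_5.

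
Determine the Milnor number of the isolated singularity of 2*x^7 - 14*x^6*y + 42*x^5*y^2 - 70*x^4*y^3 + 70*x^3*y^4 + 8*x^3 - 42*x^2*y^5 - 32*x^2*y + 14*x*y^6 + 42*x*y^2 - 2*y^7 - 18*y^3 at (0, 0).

The Hessian of f at 0 is [[0, 0], [0, 0]] with rank 0, so corank 2. A Groebner basis of the Jacobian ideal J(f) in C{x,y} is {-128*x*y/7 + y^6 + 192*y^2/7, x*y^2 - 3*y^3/2, x^2 - 5*x*y/2 + 3*y^2/2}; counting standard monomials gives mu = 8. Corank 2; j^3 = 2*(x - y)*(2*x - 3*y)^2 has shape L^2 M (L != M), so D-series; mu = 8 gives D_8.

8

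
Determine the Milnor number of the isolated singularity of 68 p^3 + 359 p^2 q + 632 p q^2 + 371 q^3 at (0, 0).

4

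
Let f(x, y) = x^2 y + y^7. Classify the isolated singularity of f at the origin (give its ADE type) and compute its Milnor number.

Type D8, Milnor number mu = 8.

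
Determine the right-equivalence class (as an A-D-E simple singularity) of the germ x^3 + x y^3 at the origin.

E_{7}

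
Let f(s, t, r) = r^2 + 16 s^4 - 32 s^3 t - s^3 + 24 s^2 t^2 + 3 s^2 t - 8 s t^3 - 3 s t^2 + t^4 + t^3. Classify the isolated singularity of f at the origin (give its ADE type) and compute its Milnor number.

Type E_{6}, Milnor number mu = 6.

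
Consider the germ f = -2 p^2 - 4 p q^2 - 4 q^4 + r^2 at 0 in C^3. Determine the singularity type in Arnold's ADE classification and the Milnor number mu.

Type A_{3}, Milnor number mu = 3.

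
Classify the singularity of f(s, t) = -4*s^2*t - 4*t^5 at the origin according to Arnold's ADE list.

The Hessian of f at 0 is [[0, 0], [0, 0]] with rank 0, so corank 2. A Groebner basis of the Jacobian ideal J(f) in C{s,t} is {s^2/5 + t^4, s^3, s*t}; counting standard monomials gives mu = 6. Corank 2; j^3 = -4*s^2*t has shape L^2 M (L != M), so D-series; mu = 6 gives D_6.

D_{6}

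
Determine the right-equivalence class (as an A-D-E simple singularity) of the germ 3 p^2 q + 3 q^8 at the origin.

D_{9}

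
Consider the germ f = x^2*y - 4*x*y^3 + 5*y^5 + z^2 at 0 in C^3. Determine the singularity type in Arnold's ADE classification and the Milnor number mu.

The Hessian of f at 0 is [[0, 0, 0], [0, 0, 0], [0, 0, 2]] with rank 1, so corank 2. A Groebner basis of the Jacobian ideal J(f) in C{x,y,z} is {x^3, x^2*y, 2*x^2 + x*y^2, -x*y/2 + y^3, z}; counting standard monomials gives mu = 6. Corank 2; j^3 = x^2*y has shape L^2 M (L != M), so D-series; mu = 6 gives D_6.

Type D_{6}, Milnor number mu = 6.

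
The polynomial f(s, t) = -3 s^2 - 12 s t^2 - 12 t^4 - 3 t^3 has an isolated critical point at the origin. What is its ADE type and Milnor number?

The Hessian of f at 0 has rank 1. Corank 1: A-series; mu = 2 gives A_2.

Type A_2, Milnor number mu = 2.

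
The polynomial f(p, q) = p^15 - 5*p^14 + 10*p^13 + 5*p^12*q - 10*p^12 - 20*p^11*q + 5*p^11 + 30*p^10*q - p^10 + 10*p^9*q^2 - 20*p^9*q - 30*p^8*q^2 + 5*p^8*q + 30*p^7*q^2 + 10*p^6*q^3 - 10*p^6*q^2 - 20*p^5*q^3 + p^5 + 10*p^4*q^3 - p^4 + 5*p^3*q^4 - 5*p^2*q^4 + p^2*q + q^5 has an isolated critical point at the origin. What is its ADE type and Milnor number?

Type D6, Milnor number mu = 6.

The Hessian of f at 0 is [[0, 0], [0, 0]] with rank 0, so corank 2. A Groebner basis of the Jacobian ideal J(f) in C{p,q} is {p^2/5 + q^4, p^3, p*q}; counting standard monomials gives mu = 6. Corank 2; j^3 = p^2*q has shape L^2 M (L != M), so D-series; mu = 6 gives D_6.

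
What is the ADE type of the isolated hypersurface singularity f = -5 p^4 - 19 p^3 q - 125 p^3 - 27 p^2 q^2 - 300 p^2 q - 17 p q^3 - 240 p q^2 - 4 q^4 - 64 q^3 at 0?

E7

The Hessian of f at 0 has rank 0. Corank 2; j^3 = -(5*p + 4*q)^3 is a perfect cube, so E-series; the 4-jet and mu = 7 give E_7.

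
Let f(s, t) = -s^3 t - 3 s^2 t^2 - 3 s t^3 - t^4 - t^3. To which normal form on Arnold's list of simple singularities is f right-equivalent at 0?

E7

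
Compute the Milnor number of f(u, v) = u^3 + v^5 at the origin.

The Hessian of f at 0 has rank 0. Corank 2; j^3 = u^3 is a perfect cube, so E-series; the 5-jet and mu = 8 give E_8.

8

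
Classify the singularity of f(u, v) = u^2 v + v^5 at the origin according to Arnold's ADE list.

D_6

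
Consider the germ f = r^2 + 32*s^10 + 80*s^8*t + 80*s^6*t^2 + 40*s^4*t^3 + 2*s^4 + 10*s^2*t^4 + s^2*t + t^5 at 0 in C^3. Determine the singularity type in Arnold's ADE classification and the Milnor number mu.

Type D_6, Milnor number mu = 6.

The Hessian of f at 0 has rank 1. Corank 2; j^3 = s^2*t has shape L^2 M (L != M), so D-series; mu = 6 gives D_6.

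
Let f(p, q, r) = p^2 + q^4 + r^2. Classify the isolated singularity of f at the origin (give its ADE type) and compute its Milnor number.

The Hessian of f at 0 has rank 2. Corank 1: A-series; mu = 3 gives A_3.

Type A_3, Milnor number mu = 3.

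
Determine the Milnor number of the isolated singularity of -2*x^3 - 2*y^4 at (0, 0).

6

The Hessian of f at 0 has rank 0. Corank 2; j^3 = -2*x^3 is a perfect cube, so E-series; the 4-jet and mu = 6 give E_6.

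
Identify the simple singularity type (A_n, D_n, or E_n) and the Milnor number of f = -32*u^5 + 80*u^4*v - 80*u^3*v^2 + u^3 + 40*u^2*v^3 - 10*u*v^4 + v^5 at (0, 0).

Type E8, Milnor number mu = 8.

The Hessian of f at 0 is [[0, 0], [0, 0]] with rank 0, so corank 2. A Groebner basis of the Jacobian ideal J(f) in C{u,v} is {v^5, u*v^3 - v^4/8, u^2}; counting standard monomials gives mu = 8. Corank 2; j^3 = u^3 is a perfect cube, so E-series; the 5-jet and mu = 8 give E_8.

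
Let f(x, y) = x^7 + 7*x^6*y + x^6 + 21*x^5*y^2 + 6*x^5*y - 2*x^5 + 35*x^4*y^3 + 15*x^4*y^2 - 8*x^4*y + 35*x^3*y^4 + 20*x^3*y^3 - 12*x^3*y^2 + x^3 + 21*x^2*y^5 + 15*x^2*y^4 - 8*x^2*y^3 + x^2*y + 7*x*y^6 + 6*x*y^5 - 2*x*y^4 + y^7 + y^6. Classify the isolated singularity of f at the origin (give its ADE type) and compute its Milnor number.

Type D_{7}, Milnor number mu = 7.

The Hessian of f at 0 is [[0, 0], [0, 0]] with rank 0, so corank 2. A Groebner basis of the Jacobian ideal J(f) in C{x,y} is {-x^2 - x*y + y^4, x^3, x^2*y, x^2/6 + x*y^2}; counting standard monomials gives mu = 7. Corank 2; j^3 = x^2*(x + y) has shape L^2 M (L != M), so D-series; mu = 7 gives D_7.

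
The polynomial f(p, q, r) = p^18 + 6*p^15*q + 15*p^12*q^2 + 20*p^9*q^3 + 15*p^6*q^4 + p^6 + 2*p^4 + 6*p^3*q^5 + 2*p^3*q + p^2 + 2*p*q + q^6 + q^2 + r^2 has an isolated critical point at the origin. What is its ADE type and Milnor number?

The Hessian of f at 0 is [[2, 2, 0], [2, 2, 0], [0, 0, 2]] with rank 2, so corank 1. A Groebner basis of the Jacobian ideal J(f) in C{p,q,r} is {p*q^2 + p + q, -p + q^3 - q, p^2 + 2*p*q + q^2, r}; counting standard monomials gives mu = 5. Corank 1: A-series; mu = 5 gives A_5.

Type A_5, Milnor number mu = 5.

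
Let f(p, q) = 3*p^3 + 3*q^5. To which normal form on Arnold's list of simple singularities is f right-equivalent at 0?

E_{8}

The Hessian of f at 0 is [[0, 0], [0, 0]] with rank 0, so corank 2. A Groebner basis of the Jacobian ideal J(f) in C{p,q} is {q^4, p^2}; counting standard monomials gives mu = 8. Corank 2; j^3 = 3*p^3 is a perfect cube, so E-series; the 5-jet and mu = 8 give E_8.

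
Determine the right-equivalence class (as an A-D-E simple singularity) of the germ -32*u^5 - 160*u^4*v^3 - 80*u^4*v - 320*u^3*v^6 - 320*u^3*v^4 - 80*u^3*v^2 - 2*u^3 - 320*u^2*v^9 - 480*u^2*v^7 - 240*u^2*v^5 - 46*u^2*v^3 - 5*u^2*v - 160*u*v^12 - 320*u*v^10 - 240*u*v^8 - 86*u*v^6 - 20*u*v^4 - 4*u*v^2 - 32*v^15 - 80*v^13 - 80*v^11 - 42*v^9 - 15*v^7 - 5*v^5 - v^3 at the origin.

D6

The Hessian of f at 0 has rank 0. Corank 2; j^3 = -(u + v)^2*(2*u + v) has shape L^2 M (L != M), so D-series; mu = 6 gives D_6.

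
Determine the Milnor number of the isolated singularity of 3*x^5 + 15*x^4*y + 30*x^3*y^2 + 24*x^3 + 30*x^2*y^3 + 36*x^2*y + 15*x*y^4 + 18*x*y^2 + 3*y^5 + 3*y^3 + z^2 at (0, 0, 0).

8

The Hessian of f at 0 is [[0, 0, 0], [0, 0, 0], [0, 0, 2]] with rank 1, so corank 2. A Groebner basis of the Jacobian ideal J(f) in C{x,y,z} is {y^5, x*y^3 + 5*y^4/8, x^2 + x*y + y^2/4, z}; counting standard monomials gives mu = 8. Corank 2; j^3 = 3*(2*x + y)^3 is a perfect cube, so E-series; the 5-jet and mu = 8 give E_8.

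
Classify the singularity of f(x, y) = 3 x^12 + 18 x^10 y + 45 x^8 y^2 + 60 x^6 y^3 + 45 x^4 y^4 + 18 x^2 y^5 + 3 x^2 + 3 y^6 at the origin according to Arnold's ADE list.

A_5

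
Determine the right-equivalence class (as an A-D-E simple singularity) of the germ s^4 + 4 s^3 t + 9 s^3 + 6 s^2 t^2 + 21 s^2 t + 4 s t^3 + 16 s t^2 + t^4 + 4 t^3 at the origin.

D_{5}

The Hessian of f at 0 is [[0, 0], [0, 0]] with rank 0, so corank 2. A Groebner basis of the Jacobian ideal J(f) in C{s,t} is {s*t^2 + 27*s*t/2 + 9*t^2, -81*s*t/4 + t^3 - 27*t^2/2, s^2 + 5*s*t/3 + 2*t^2/3}; counting standard monomials gives mu = 5. Corank 2; j^3 = (s + t)*(3*s + 2*t)^2 has shape L^2 M (L != M), so D-series; mu = 5 gives D_5.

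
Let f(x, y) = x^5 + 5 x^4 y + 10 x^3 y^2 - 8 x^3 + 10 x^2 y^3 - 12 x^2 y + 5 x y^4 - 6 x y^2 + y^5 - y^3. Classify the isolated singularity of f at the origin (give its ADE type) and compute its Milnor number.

The Hessian of f at 0 has rank 0. Corank 2; j^3 = -(2*x + y)^3 is a perfect cube, so E-series; the 5-jet and mu = 8 give E_8.

Type E_{8}, Milnor number mu = 8.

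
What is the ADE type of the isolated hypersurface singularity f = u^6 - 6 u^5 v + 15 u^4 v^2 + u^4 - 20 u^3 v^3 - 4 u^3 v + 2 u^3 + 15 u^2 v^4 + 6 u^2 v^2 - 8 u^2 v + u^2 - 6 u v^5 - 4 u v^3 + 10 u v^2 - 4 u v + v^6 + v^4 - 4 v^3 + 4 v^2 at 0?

A_{5}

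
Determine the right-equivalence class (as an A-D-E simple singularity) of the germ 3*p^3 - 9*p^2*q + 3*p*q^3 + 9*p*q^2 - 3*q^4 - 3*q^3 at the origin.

E_{7}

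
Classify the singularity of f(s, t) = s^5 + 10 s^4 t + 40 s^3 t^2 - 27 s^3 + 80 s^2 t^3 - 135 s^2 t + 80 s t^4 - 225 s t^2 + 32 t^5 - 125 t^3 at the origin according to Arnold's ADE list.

The Hessian of f at 0 has rank 0. Corank 2; j^3 = -(3*s + 5*t)^3 is a perfect cube, so E-series; the 5-jet and mu = 8 give E_8.

E_8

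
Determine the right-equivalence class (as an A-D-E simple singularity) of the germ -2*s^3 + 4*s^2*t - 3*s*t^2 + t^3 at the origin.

The Hessian of f at 0 is [[0, 0], [0, 0]] with rank 0, so corank 2. A Groebner basis of the Jacobian ideal J(f) in C{s,t} is {t^3, s^2 - 3*t^2/2, s*t - 3*t^2/2}; counting standard monomials gives mu = 4. Corank 2; j^3 = -(s - t)*(2*s^2 - 2*s*t + t^2) splits into three distinct lines over C (the quadratic factor has nonzero discriminant), so D_4.

D4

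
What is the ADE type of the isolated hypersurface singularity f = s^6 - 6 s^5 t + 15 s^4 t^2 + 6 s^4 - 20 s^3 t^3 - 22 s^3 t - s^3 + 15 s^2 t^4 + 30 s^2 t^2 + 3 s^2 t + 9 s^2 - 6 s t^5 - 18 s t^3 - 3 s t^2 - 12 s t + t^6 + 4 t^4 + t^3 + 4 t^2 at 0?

A_{2}

The Hessian of f at 0 has rank 1. Corank 1: A-series; mu = 2 gives A_2.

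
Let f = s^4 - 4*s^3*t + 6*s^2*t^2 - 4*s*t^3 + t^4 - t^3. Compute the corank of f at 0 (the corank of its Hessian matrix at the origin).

Hessian at 0 has rank 0.

2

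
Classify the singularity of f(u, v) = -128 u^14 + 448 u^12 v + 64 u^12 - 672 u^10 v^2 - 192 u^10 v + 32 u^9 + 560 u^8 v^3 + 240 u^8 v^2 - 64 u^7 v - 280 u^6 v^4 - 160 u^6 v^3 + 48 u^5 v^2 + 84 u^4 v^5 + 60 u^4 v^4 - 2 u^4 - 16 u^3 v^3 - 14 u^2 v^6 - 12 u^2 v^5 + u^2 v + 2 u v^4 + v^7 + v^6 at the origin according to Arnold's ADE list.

D_7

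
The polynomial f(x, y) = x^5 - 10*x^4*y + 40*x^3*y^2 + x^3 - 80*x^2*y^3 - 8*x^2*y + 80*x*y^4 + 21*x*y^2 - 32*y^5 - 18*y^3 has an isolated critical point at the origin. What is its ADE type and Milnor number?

Type D_6, Milnor number mu = 6.

The Hessian of f at 0 is [[0, 0], [0, 0]] with rank 0, so corank 2. A Groebner basis of the Jacobian ideal J(f) in C{x,y} is {-x*y/5 + y^4 + 3*y^2/5, x*y^2 - 3*y^3, x^2 - 5*x*y + 6*y^2}; counting standard monomials gives mu = 6. Corank 2; j^3 = (x - 3*y)^2*(x - 2*y) has shape L^2 M (L != M), so D-series; mu = 6 gives D_6.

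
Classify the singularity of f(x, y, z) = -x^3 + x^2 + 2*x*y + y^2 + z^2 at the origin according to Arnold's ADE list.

A_{2}

The Hessian of f at 0 has rank 2. Corank 1: A-series; mu = 2 gives A_2.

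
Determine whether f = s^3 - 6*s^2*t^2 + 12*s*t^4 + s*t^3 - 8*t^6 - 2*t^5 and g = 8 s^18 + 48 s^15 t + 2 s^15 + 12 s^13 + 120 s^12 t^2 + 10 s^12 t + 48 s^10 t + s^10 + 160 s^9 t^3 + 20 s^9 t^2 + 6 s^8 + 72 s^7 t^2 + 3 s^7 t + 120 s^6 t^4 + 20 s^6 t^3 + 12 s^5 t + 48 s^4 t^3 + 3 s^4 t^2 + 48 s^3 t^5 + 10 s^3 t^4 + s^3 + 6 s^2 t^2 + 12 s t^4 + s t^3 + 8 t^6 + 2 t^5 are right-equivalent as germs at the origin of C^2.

Yes.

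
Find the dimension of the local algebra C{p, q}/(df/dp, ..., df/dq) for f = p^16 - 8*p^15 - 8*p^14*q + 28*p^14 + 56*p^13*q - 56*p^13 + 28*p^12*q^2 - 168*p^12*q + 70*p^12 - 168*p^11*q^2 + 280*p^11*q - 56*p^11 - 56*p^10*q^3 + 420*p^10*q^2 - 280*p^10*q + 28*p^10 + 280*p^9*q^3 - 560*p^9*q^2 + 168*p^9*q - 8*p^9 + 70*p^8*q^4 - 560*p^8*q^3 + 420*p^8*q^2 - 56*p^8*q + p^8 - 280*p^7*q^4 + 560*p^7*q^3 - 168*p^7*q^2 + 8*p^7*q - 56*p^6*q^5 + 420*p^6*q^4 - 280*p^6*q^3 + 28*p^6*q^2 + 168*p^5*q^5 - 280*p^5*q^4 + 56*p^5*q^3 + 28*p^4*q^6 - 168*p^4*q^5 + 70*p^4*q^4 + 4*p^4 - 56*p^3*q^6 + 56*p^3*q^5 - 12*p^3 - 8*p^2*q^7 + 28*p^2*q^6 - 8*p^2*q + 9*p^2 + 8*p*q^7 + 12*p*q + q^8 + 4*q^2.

7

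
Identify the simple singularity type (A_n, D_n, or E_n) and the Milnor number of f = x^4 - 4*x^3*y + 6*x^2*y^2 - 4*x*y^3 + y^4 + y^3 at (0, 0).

Type E_6, Milnor number mu = 6.

The Hessian of f at 0 is [[0, 0], [0, 0]] with rank 0, so corank 2. A Groebner basis of the Jacobian ideal J(f) in C{x,y} is {x^3 - 3*x^2*y, y^2}; counting standard monomials gives mu = 6. Corank 2; j^3 = y^3 is a perfect cube, so E-series; the 4-jet and mu = 6 give E_6.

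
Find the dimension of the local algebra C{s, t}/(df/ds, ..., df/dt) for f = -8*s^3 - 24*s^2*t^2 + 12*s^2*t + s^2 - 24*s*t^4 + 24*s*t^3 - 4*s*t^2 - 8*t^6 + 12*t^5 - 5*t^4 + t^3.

The Hessian of f at 0 is [[2, 0], [0, 0]] with rank 1, so corank 1. A Groebner basis of the Jacobian ideal J(f) in C{s,t} is {t^2, s}; counting standard monomials gives mu = 2. Corank 1: A-series; mu = 2 gives A_2.

2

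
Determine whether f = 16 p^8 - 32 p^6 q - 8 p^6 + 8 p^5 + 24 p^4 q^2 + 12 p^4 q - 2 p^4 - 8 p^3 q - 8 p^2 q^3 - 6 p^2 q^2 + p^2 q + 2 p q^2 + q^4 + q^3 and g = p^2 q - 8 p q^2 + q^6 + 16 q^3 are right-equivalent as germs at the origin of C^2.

No.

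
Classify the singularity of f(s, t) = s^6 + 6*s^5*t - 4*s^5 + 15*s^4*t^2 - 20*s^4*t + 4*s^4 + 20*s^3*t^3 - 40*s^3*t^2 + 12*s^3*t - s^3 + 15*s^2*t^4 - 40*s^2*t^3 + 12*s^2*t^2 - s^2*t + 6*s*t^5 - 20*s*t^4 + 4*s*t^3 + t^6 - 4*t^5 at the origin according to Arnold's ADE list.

The Hessian of f at 0 has rank 0. Corank 2; j^3 = -s^2*(s + t) has shape L^2 M (L != M), so D-series; mu = 7 gives D_7.

D_{7}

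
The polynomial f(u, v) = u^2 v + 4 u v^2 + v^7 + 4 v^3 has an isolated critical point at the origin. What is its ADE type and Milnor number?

Type D8, Milnor number mu = 8.

The Hessian of f at 0 is [[0, 0], [0, 0]] with rank 0, so corank 2. A Groebner basis of the Jacobian ideal J(f) in C{u,v} is {u^2/7 + v^6 - 4*v^2/7, u^3 + 8*v^3, u*v + 2*v^2}; counting standard monomials gives mu = 8. Corank 2; j^3 = v*(u + 2*v)^2 has shape L^2 M (L != M), so D-series; mu = 8 gives D_8.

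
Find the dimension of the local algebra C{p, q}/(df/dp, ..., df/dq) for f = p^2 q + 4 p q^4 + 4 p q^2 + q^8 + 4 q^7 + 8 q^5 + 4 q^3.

The Hessian of f at 0 has rank 0. Corank 2; j^3 = q*(p + 2*q)^2 has shape L^2 M (L != M), so D-series; mu = 9 gives D_9.

9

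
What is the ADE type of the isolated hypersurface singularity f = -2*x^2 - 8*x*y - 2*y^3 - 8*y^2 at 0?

A_2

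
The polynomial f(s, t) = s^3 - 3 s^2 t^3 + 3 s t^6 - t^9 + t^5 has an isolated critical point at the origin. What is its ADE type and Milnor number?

The Hessian of f at 0 is [[0, 0], [0, 0]] with rank 0, so corank 2. A Groebner basis of the Jacobian ideal J(f) in C{s,t} is {-s^2/2 + s*t^3, t^4, s^3, s^2*t}; counting standard monomials gives mu = 8. Corank 2; j^3 = s^3 is a perfect cube, so E-series; the 5-jet and mu = 8 give E_8.

Type E_8, Milnor number mu = 8.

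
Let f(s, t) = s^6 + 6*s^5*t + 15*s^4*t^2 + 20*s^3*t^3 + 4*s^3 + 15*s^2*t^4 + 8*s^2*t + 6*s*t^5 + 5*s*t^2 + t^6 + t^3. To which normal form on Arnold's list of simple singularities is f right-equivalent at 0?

D7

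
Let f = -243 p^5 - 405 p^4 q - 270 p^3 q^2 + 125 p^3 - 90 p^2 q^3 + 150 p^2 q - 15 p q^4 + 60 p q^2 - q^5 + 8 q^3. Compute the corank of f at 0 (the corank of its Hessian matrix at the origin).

The Hessian at 0 is [[0, 0], [0, 0]] of rank 0; hence corank 2.

2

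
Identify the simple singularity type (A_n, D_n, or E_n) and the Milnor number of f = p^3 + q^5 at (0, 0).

Type E_{8}, Milnor number mu = 8.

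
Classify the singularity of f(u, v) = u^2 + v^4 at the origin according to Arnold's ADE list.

The Hessian of f at 0 has rank 1. Corank 1: A-series; mu = 3 gives A_3.

A3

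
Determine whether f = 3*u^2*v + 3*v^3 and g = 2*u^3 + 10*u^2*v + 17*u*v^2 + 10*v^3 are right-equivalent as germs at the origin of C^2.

Yes.

The Hessian of f at 0 has rank 0. Corank 2; j^3 = 3*v*(u^2 + v^2) splits into three distinct lines over C (the quadratic factor has nonzero discriminant), so D_4. The Hessian of g at 0 has rank 0. Corank 2; j^3 = (u + 2*v)*(2*u^2 + 6*u*v + 5*v^2) splits into three distinct lines over C (the quadratic factor has nonzero discriminant), so D_4. Both have type D_4, hence right-equivalent.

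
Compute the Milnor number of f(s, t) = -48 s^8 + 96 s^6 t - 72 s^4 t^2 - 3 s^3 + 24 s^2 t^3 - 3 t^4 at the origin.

6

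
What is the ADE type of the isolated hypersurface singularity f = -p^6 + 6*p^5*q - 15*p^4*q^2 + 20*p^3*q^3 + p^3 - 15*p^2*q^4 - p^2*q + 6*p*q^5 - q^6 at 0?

D_{7}

The Hessian of f at 0 is [[0, 0], [0, 0]] with rank 0, so corank 2. A Groebner basis of the Jacobian ideal J(f) in C{p,q} is {p*q/6 + q^5, p*q^2, p^2 - p*q}; counting standard monomials gives mu = 7. Corank 2; j^3 = p^2*(p - q) has shape L^2 M (L != M), so D-series; mu = 7 gives D_7.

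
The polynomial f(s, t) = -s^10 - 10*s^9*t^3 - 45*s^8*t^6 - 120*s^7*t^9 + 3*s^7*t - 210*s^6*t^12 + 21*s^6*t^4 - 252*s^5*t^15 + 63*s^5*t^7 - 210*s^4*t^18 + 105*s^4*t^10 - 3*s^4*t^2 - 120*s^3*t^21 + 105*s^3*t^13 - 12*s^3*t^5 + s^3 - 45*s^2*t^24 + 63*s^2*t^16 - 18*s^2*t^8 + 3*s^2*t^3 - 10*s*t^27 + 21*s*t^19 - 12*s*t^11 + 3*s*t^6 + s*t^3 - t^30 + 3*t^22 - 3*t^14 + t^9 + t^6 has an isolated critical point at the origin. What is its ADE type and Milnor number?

Type E_7, Milnor number mu = 7.

The Hessian of f at 0 is [[0, 0], [0, 0]] with rank 0, so corank 2. A Groebner basis of the Jacobian ideal J(f) in C{s,t} is {s^3, s*t^2, 3*s^2 + t^3}; counting standard monomials gives mu = 7. Corank 2; j^3 = s^3 is a perfect cube, so E-series; the 4-jet and mu = 7 give E_7.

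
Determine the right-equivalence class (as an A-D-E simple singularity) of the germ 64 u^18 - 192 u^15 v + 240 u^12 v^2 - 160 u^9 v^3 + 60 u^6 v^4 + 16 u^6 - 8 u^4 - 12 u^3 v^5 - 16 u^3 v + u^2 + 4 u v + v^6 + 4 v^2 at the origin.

A_{5}

The Hessian of f at 0 has rank 1. Corank 1: A-series; mu = 5 gives A_5.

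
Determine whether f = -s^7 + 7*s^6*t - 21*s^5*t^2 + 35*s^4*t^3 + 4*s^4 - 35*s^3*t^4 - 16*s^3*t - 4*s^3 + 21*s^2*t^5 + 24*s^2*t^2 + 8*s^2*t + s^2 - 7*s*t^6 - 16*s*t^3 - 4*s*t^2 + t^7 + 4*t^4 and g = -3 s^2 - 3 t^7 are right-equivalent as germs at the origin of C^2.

The Hessian of f at 0 has rank 1. Corank 1: A-series; mu = 6 gives A_6. The Hessian of g at 0 has rank 1. Corank 1: A-series; mu = 6 gives A_6. Both have type A_6, hence right-equivalent.

Yes.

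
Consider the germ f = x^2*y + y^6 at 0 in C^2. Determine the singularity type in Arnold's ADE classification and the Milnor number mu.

Type D_{7}, Milnor number mu = 7.

The Hessian of f at 0 has rank 0. Corank 2; j^3 = x^2*y has shape L^2 M (L != M), so D-series; mu = 7 gives D_7.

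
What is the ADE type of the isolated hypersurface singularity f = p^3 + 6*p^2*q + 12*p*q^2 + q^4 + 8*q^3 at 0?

E6

The Hessian of f at 0 is [[0, 0], [0, 0]] with rank 0, so corank 2. A Groebner basis of the Jacobian ideal J(f) in C{p,q} is {q^3, p^2 + 4*p*q + 4*q^2}; counting standard monomials gives mu = 6. Corank 2; j^3 = (p + 2*q)^3 is a perfect cube, so E-series; the 4-jet and mu = 6 give E_6.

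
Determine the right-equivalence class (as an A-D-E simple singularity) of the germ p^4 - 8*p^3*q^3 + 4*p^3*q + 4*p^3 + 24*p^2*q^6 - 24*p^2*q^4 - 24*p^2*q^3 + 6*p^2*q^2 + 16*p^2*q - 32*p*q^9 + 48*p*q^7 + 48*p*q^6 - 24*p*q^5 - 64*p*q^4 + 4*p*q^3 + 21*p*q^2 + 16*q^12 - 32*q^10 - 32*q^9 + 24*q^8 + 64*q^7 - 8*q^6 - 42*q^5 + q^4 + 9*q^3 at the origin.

The Hessian of f at 0 is [[0, 0], [0, 0]] with rank 0, so corank 2. A Groebner basis of the Jacobian ideal J(f) in C{p,q} is {p*q^2 + 6*p*q + 9*q^2, -4*p*q + q^3 - 6*q^2, p^2 + 5*p*q/2 + 3*q^2/2}; counting standard monomials gives mu = 5. Corank 2; j^3 = (p + q)*(2*p + 3*q)^2 has shape L^2 M (L != M), so D-series; mu = 5 gives D_5.

D5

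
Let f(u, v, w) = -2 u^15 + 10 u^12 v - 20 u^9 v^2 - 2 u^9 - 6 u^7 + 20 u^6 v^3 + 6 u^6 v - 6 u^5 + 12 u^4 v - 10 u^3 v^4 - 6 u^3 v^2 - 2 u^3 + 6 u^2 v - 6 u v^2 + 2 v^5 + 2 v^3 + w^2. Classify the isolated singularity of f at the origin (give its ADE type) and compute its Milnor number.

Type E_8, Milnor number mu = 8.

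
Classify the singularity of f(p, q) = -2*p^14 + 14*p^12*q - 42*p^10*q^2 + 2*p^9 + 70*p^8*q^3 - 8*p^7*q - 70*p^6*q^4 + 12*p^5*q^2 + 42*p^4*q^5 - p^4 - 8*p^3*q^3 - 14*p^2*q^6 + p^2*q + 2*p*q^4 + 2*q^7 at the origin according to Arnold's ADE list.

The Hessian of f at 0 has rank 0. Corank 2; j^3 = p^2*q has shape L^2 M (L != M), so D-series; mu = 8 gives D_8.

D_8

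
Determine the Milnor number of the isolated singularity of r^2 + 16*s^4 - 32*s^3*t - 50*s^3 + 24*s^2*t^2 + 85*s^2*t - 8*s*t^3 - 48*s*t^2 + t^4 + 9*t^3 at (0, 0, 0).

The Hessian of f at 0 has rank 1. Corank 2; j^3 = -(2*s - t)*(5*s - 3*t)^2 has shape L^2 M (L != M), so D-series; mu = 5 gives D_5.

5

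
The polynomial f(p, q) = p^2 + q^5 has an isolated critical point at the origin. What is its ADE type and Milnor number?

Type A4, Milnor number mu = 4.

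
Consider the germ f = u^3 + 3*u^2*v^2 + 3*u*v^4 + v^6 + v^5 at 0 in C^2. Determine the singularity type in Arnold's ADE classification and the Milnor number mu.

Type E8, Milnor number mu = 8.

The Hessian of f at 0 has rank 0. Corank 2; j^3 = u^3 is a perfect cube, so E-series; the 5-jet and mu = 8 give E_8.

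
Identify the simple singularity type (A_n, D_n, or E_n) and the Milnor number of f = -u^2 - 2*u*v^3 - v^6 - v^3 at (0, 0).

Type A_2, Milnor number mu = 2.

The Hessian of f at 0 has rank 1. Corank 1: A-series; mu = 2 gives A_2.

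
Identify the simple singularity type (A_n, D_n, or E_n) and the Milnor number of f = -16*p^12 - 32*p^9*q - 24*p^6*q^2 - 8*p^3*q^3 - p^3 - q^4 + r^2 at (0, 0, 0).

The Hessian of f at 0 has rank 1. Corank 2; j^3 = -p^3 is a perfect cube, so E-series; the 4-jet and mu = 6 give E_6.

Type E_6, Milnor number mu = 6.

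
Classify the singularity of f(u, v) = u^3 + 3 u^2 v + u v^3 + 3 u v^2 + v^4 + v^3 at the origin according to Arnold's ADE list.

The Hessian of f at 0 has rank 0. Corank 2; j^3 = (u + v)^3 is a perfect cube, so E-series; the 4-jet and mu = 7 give E_7.

E_7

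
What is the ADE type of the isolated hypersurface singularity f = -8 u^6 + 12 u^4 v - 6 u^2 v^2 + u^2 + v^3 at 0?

The Hessian of f at 0 is [[2, 0], [0, 0]] with rank 1, so corank 1. A Groebner basis of the Jacobian ideal J(f) in C{u,v} is {v^2, u}; counting standard monomials gives mu = 2. Corank 1: A-series; mu = 2 gives A_2.

A_2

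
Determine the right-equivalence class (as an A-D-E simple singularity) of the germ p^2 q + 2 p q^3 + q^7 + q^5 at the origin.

D_{8}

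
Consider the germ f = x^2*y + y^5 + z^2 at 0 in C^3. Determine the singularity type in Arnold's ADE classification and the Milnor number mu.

Type D_6, Milnor number mu = 6.

The Hessian of f at 0 has rank 1. Corank 2; j^3 = x^2*y has shape L^2 M (L != M), so D-series; mu = 6 gives D_6.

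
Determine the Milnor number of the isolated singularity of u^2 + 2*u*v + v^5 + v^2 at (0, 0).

4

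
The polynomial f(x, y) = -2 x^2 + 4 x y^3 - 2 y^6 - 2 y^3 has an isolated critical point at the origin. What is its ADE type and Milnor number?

Type A_{2}, Milnor number mu = 2.

The Hessian of f at 0 has rank 1. Corank 1: A-series; mu = 2 gives A_2.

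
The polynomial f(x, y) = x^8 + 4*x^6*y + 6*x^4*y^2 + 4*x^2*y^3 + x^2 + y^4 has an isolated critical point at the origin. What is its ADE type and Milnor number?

Type A_3, Milnor number mu = 3.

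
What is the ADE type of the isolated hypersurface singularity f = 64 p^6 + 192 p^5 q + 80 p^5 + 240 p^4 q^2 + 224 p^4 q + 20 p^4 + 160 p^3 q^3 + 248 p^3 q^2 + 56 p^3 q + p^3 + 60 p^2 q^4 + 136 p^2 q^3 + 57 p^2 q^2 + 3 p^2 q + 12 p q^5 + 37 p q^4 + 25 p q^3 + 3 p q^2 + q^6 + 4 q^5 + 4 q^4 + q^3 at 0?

The Hessian of f at 0 is [[0, 0], [0, 0]] with rank 0, so corank 2. A Groebner basis of the Jacobian ideal J(f) in C{p,q} is {-3*p^2/5 - 6*p*q/5 + q^4 + q^3/5 - 3*q^2/5, p^3 + q^3, p^2*q + p^2/5 + 2*p*q/5 - 16*q^3/15 + q^2/5, -p^2/5 + p*q^2 - 2*p*q/5 + 16*q^3/15 - q^2/5}; counting standard monomials gives mu = 7. Corank 2; j^3 = (p + q)^3 is a perfect cube, so E-series; the 4-jet and mu = 7 give E_7.

E_7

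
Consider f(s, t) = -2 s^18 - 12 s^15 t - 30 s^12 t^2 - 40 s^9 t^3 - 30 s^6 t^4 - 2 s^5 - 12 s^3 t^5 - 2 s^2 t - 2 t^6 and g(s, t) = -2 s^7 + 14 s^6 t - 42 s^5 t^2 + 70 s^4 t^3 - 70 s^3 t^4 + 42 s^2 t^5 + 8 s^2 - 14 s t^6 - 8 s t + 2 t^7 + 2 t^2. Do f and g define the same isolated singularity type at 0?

No.

The Hessian of f at 0 has rank 0. Corank 2; j^3 = -2*s^2*t has shape L^2 M (L != M), so D-series; mu = 7 gives D_7. The Hessian of g at 0 has rank 1. Corank 1: A-series; mu = 6 gives A_6. f is D_7 but g is A_6, hence not right-equivalent.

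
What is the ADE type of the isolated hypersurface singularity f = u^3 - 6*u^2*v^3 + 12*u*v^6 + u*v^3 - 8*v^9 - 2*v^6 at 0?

The Hessian of f at 0 has rank 0. Corank 2; j^3 = u^3 is a perfect cube, so E-series; the 4-jet and mu = 7 give E_7.

E7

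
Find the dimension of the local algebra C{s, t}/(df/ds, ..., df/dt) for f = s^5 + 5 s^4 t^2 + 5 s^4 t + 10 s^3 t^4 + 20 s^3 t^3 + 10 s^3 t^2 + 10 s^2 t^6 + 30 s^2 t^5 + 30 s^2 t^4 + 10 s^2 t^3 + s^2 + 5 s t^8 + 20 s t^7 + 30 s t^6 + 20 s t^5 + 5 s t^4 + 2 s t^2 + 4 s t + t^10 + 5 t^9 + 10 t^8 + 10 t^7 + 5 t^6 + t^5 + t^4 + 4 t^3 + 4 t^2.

4

The Hessian of f at 0 has rank 1. Corank 1: A-series; mu = 4 gives A_4.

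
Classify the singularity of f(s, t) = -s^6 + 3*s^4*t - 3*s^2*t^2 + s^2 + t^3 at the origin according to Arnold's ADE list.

The Hessian of f at 0 has rank 1. Corank 1: A-series; mu = 2 gives A_2.

A_{2}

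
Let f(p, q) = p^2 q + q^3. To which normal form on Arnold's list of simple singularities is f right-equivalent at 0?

D_{4}

The Hessian of f at 0 is [[0, 0], [0, 0]] with rank 0, so corank 2. A Groebner basis of the Jacobian ideal J(f) in C{p,q} is {q^3, p^2 + 3*q^2, p*q}; counting standard monomials gives mu = 4. Corank 2; j^3 = q*(p^2 + q^2) splits into three distinct lines over C (the quadratic factor has nonzero discriminant), so D_4.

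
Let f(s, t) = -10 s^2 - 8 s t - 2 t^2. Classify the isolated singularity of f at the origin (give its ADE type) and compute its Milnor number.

Type A_{1}, Milnor number mu = 1.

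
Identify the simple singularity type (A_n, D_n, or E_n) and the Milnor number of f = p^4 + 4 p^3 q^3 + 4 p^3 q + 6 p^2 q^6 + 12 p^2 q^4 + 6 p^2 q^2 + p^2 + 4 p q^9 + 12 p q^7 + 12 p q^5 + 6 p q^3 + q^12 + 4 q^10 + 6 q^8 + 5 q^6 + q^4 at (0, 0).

Type A3, Milnor number mu = 3.

The Hessian of f at 0 is [[2, 0], [0, 0]] with rank 1, so corank 1. A Groebner basis of the Jacobian ideal J(f) in C{p,q} is {q^3, p}; counting standard monomials gives mu = 3. Corank 1: A-series; mu = 3 gives A_3.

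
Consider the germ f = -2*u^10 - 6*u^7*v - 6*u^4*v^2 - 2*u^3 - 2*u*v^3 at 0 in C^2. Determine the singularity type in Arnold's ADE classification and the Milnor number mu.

The Hessian of f at 0 has rank 0. Corank 2; j^3 = -2*u^3 is a perfect cube, so E-series; the 4-jet and mu = 7 give E_7.

Type E_{7}, Milnor number mu = 7.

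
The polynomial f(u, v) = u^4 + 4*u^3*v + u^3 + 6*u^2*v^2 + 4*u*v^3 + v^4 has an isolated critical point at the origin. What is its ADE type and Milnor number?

Type E_6, Milnor number mu = 6.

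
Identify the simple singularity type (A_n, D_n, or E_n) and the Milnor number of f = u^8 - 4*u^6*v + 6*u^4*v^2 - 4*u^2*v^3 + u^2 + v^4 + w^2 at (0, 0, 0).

Type A_3, Milnor number mu = 3.

The Hessian of f at 0 has rank 2. Corank 1: A-series; mu = 3 gives A_3.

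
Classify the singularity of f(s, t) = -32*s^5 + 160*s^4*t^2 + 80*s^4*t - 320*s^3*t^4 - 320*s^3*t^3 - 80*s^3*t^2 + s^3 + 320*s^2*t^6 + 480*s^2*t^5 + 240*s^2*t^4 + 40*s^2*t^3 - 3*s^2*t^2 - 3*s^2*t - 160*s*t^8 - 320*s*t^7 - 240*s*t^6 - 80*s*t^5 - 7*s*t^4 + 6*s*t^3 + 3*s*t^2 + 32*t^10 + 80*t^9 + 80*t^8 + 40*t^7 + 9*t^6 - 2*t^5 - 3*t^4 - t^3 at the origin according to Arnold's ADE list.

E8

The Hessian of f at 0 is [[0, 0], [0, 0]] with rank 0, so corank 2. A Groebner basis of the Jacobian ideal J(f) in C{s,t} is {7*s^2/8 + s*t^3 - 7*s*t^2/4 - 7*s*t/4 + 7*t^3/4 + 7*t^2/8, s^2 - 2*s*t^2 - 2*s*t + t^4 + 2*t^3 + t^2, s^3 - 3*s^2/4 - 3*s*t^2/2 + 3*s*t/2 + t^3/2 - 3*t^2/4, s^2*t - s^2/4 - 3*s*t^2/2 + s*t/2 + t^3/2 - t^2/4}; counting standard monomials gives mu = 8. Corank 2; j^3 = (s - t)^3 is a perfect cube, so E-series; the 5-jet and mu = 8 give E_8.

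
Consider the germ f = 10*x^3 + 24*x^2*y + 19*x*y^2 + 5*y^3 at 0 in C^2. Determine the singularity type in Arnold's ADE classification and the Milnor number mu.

Type D4, Milnor number mu = 4.

The Hessian of f at 0 is [[0, 0], [0, 0]] with rank 0, so corank 2. A Groebner basis of the Jacobian ideal J(f) in C{x,y} is {y^3, x^2 - y^2/6, x*y + y^2/2}; counting standard monomials gives mu = 4. Corank 2; j^3 = (x + y)*(10*x^2 + 14*x*y + 5*y^2) splits into three distinct lines over C (the quadratic factor has nonzero discriminant), so D_4.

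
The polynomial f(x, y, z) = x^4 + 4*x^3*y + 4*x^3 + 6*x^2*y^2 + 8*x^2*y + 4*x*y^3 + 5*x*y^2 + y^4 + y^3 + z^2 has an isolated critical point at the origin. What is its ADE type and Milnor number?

Type D_{5}, Milnor number mu = 5.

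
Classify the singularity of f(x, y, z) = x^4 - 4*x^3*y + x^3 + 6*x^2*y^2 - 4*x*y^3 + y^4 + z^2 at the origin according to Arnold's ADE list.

The Hessian of f at 0 has rank 1. Corank 2; j^3 = x^3 is a perfect cube, so E-series; the 4-jet and mu = 6 give E_6.

E_6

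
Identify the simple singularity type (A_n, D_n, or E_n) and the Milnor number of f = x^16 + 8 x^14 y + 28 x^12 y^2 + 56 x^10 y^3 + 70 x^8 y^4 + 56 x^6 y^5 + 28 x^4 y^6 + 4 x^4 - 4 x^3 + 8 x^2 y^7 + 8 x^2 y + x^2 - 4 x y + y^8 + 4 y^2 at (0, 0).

The Hessian of f at 0 is [[2, -4], [-4, 8]] with rank 1, so corank 1. A Groebner basis of the Jacobian ideal J(f) in C{x,y} is {x*y^3 - 3*x*y^2/2 + 5*x*y/16 - x/64 + 3*y^3/2 - y^2/2 + y/32, -7*x*y^2/4 + 7*x*y/16 - 3*x/128 + y^4 + 3*y^3/2 - 11*y^2/16 + 3*y/64, x^2 - x/2 + y}; counting standard monomials gives mu = 7. Corank 1: A-series; mu = 7 gives A_7.

Type A7, Milnor number mu = 7.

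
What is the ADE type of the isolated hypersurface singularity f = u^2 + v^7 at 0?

The Hessian of f at 0 is [[2, 0], [0, 0]] with rank 1, so corank 1. A Groebner basis of the Jacobian ideal J(f) in C{u,v} is {v^6, u}; counting standard monomials gives mu = 6. Corank 1: A-series; mu = 6 gives A_6.

A_6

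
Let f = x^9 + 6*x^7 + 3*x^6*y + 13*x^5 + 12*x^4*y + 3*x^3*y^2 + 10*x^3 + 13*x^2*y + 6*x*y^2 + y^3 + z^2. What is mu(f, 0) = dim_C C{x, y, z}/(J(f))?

4

The Hessian of f at 0 has rank 1. Corank 2; j^3 = (2*x + y)*(5*x^2 + 4*x*y + y^2) splits into three distinct lines over C (the quadratic factor has nonzero discriminant), so D_4.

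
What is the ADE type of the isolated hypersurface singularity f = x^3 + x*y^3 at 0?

E7

The Hessian of f at 0 has rank 0. Corank 2; j^3 = x^3 is a perfect cube, so E-series; the 4-jet and mu = 7 give E_7.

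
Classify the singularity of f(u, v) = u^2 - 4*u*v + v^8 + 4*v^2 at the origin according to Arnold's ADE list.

The Hessian of f at 0 has rank 1. Corank 1: A-series; mu = 7 gives A_7.

A_{7}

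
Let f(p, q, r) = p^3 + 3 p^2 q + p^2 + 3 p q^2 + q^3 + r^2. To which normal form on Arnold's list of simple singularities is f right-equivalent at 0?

The Hessian of f at 0 is [[2, 0, 0], [0, 0, 0], [0, 0, 2]] with rank 2, so corank 1. A Groebner basis of the Jacobian ideal J(f) in C{p,q,r} is {q^2, p, r}; counting standard monomials gives mu = 2. Corank 1: A-series; mu = 2 gives A_2.

A2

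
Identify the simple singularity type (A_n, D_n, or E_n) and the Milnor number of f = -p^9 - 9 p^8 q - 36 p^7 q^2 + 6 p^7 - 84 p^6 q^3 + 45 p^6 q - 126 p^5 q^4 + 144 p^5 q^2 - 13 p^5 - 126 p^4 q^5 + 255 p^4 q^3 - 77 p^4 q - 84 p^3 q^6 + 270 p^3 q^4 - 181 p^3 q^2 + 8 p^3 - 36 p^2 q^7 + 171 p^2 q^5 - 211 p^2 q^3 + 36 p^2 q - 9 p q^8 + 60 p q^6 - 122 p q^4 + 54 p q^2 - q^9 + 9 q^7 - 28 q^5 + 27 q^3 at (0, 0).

Type E_8, Milnor number mu = 8.

The Hessian of f at 0 has rank 0. Corank 2; j^3 = (2*p + 3*q)^3 is a perfect cube, so E-series; the 5-jet and mu = 8 give E_8.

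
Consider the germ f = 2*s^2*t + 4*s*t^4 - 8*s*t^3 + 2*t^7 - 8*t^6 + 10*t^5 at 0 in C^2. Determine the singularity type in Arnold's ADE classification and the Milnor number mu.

The Hessian of f at 0 is [[0, 0], [0, 0]] with rank 0, so corank 2. A Groebner basis of the Jacobian ideal J(f) in C{s,t} is {s^3, s^2*t, 2*s^2 + s*t^2, s^2/2 - s*t/2 + t^3}; counting standard monomials gives mu = 6. Corank 2; j^3 = 2*s^2*t has shape L^2 M (L != M), so D-series; mu = 6 gives D_6.

Type D6, Milnor number mu = 6.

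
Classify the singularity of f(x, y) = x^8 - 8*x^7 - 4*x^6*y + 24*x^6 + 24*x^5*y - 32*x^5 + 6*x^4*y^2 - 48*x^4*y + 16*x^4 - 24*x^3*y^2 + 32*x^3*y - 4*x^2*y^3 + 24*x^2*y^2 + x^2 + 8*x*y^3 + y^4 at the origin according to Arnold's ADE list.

A_{3}

The Hessian of f at 0 is [[2, 0], [0, 0]] with rank 1, so corank 1. A Groebner basis of the Jacobian ideal J(f) in C{x,y} is {y^3, x}; counting standard monomials gives mu = 3. Corank 1: A-series; mu = 3 gives A_3.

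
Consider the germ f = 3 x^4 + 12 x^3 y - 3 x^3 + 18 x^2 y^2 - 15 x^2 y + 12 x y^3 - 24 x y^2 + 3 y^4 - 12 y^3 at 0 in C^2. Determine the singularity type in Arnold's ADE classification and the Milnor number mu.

The Hessian of f at 0 has rank 0. Corank 2; j^3 = -3*(x + y)*(x + 2*y)^2 has shape L^2 M (L != M), so D-series; mu = 5 gives D_5.

Type D_{5}, Milnor number mu = 5.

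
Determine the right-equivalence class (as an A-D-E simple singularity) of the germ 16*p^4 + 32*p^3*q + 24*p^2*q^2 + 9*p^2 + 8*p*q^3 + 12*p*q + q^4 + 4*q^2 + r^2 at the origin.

A3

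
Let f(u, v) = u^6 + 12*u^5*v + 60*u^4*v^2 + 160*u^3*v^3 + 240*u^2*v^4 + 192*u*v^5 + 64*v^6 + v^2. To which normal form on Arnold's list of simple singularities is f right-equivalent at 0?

A_{5}

The Hessian of f at 0 is [[0, 0], [0, 2]] with rank 1, so corank 1. A Groebner basis of the Jacobian ideal J(f) in C{u,v} is {u^5, v}; counting standard monomials gives mu = 5. Corank 1: A-series; mu = 5 gives A_5.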